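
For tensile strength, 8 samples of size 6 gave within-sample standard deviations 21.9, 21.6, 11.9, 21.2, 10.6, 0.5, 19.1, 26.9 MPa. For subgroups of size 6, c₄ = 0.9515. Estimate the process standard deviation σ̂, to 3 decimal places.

17.564

s̄ = (21.9 + 21.6 + 11.9 + 21.2 + 10.6 + 0.5 + 19.1 + 26.9) / 8 = 16.7125
σ̂ = s̄ / c₄ = 16.7125 / 0.9515 = 17.5644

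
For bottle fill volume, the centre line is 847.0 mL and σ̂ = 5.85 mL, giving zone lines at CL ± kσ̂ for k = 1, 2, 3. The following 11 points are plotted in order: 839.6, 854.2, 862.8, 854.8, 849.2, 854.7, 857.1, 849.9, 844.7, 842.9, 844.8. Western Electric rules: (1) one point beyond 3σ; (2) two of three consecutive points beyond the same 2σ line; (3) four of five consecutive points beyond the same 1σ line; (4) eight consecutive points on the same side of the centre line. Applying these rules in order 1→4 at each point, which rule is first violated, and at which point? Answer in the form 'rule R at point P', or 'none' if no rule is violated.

Zone of each point (C = within 1σ̂, B = 1σ̂–2σ̂, A = 2σ̂–3σ̂, * = beyond 3σ̂; sign = side of CL): 1:-B, 2:+B, 3:+A, 4:+B, 5:+C, 6:+B, 7:+B, 8:+C, 9:-C, 10:-C, 11:-C
Rule 3 (four of five consecutive points beyond the same 1σ limit) is satisfied at point 6.

rule 3 at point 6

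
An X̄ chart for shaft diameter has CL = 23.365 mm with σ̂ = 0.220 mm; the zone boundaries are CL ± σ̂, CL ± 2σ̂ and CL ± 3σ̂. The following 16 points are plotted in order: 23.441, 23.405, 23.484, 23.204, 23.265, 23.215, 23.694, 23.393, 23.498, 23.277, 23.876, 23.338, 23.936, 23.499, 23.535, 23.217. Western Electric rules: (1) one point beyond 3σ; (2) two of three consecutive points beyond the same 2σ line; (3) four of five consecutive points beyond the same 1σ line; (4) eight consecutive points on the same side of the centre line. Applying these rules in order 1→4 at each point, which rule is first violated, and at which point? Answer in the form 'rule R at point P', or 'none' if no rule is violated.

Zone of each point (C = within 1σ̂, B = 1σ̂–2σ̂, A = 2σ̂–3σ̂, * = beyond 3σ̂; sign = side of CL): 1:+C, 2:+C, 3:+C, 4:-C, 5:-C, 6:-C, 7:+B, 8:+C, 9:+C, 10:-C, 11:+A, 12:-C, 13:+A, 14:+C, 15:+C, 16:-C
Rule 2 (two of three consecutive points beyond the same 2σ limit) is satisfied at point 13.

rule 2 at point 13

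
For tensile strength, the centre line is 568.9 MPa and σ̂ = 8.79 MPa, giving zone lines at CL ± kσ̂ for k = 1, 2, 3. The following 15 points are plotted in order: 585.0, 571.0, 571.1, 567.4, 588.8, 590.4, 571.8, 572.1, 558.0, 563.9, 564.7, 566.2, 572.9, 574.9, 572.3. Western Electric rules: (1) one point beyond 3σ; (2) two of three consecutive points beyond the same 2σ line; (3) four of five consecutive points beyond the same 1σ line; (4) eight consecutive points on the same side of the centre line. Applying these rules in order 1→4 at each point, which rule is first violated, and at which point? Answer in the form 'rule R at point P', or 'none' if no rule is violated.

Zone of each point (C = within 1σ̂, B = 1σ̂–2σ̂, A = 2σ̂–3σ̂, * = beyond 3σ̂; sign = side of CL): 1:+B, 2:+C, 3:+C, 4:-C, 5:+A, 6:+A, 7:+C, 8:+C, 9:-B, 10:-C, 11:-C, 12:-C, 13:+C, 14:+C, 15:+C
Rule 2 (two of three consecutive points beyond the same 2σ limit) is satisfied at point 6.

rule 2 at point 6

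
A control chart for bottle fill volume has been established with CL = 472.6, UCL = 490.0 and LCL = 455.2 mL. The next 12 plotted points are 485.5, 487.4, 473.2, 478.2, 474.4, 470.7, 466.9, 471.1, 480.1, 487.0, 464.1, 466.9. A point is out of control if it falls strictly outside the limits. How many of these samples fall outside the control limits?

0

All 12 points lie within [455.2, 490.0].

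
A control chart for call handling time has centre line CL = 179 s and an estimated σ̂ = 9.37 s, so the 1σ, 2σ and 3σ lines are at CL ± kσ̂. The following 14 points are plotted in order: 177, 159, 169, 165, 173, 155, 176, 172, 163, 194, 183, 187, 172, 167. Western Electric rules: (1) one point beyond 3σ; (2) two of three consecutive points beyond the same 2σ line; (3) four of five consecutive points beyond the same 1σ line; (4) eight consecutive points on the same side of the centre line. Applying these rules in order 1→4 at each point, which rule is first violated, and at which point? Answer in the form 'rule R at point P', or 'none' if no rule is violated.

rule 3 at point 6

Zone of each point (C = within 1σ̂, B = 1σ̂–2σ̂, A = 2σ̂–3σ̂, * = beyond 3σ̂; sign = side of CL): 1:-C, 2:-A, 3:-B, 4:-B, 5:-C, 6:-A, 7:-C, 8:-C, 9:-B, 10:+B, 11:+C, 12:+C, 13:-C, 14:-B
Rule 3 (four of five consecutive points beyond the same 1σ limit) is satisfied at point 6.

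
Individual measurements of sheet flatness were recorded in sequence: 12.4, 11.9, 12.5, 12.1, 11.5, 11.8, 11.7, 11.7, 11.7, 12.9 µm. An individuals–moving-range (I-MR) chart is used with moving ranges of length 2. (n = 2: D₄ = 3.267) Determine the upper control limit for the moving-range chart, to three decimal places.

1.343

Moving ranges: 0.5, 0.6, 0.4, 0.6, 0.3, 0.1, 0.0, 0.0, 1.2; M̄R̄ = 3.7000 / 9 = 0.4111
UCL_MR = D₄·M̄R̄ = 3.267 × 0.4111 = 1.3431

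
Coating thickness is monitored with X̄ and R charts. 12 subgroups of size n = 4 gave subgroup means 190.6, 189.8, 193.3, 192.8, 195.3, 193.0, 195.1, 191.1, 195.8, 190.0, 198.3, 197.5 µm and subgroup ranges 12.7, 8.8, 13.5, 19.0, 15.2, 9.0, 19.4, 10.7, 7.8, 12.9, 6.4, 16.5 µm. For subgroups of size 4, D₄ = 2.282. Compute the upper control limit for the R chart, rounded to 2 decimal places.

28.89

R̄ = (12.7 + 8.8 + 13.5 + 19.0 + 15.2 + 9.0 + 19.4 + 10.7 + 7.8 + 12.9 + 6.4 + 16.5) / 12 = 151.9000 / 12 = 12.6583
UCL_R = D₄·R̄ = 2.282 × 12.6583 = 28.8863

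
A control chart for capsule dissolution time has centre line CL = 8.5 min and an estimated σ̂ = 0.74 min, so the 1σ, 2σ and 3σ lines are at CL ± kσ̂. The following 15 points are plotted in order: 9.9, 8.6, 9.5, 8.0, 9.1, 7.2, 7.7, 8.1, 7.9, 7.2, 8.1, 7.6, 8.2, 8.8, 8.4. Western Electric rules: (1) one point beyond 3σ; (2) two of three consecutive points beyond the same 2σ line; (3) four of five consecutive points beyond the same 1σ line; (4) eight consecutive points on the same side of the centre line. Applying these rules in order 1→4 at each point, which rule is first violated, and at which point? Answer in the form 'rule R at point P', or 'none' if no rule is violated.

Zone of each point (C = within 1σ̂, B = 1σ̂–2σ̂, A = 2σ̂–3σ̂, * = beyond 3σ̂; sign = side of CL): 1:+B, 2:+C, 3:+B, 4:-C, 5:+C, 6:-B, 7:-B, 8:-C, 9:-C, 10:-B, 11:-C, 12:-B, 13:-C, 14:+C, 15:-C
Rule 4 (eight consecutive points on the same side of the centre line) is satisfied at point 13.

rule 4 at point 13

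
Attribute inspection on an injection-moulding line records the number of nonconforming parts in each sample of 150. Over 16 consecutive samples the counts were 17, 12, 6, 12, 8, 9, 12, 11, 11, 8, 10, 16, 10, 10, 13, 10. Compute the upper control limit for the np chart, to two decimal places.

20.49

p̄ = Σdᵢ / (k·n) = 175 / (16 × 150) = 0.07292
UCL = np̄ + 3·√(np̄(1−p̄)) = 10.9375 + 3 × √(10.9375×0.92708) = 10.9375 + 3 × 3.1843 = 20.4905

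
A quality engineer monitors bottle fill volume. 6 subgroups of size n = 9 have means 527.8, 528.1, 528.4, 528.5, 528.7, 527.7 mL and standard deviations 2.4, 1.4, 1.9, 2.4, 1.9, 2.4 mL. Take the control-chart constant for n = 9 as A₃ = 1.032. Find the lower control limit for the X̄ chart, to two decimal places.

X̄̄ = (527.8 + 528.1 + 528.4 + 528.5 + 528.7 + 527.7) / 6 = 528.2000
s̄ = (2.4 + 1.4 + 1.9 + 2.4 + 1.9 + 2.4) / 6 = 2.0667
LCL = X̄̄ − A₃·s̄ = 528.2000 − 1.032 × 2.0667 = 526.0672

526.07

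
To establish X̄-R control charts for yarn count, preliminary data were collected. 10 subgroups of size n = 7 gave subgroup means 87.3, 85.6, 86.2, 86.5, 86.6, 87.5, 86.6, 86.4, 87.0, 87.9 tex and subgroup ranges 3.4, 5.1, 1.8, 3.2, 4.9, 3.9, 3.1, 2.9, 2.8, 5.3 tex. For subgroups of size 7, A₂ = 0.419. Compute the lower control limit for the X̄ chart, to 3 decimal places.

85.235

X̄̄ = (87.3 + 85.6 + 86.2 + 86.5 + 86.6 + 87.5 + 86.6 + 86.4 + 87.0 + 87.9) / 10 = 867.6000 / 10 = 86.7600
R̄ = (3.4 + 5.1 + 1.8 + 3.2 + 4.9 + 3.9 + 3.1 + 2.9 + 2.8 + 5.3) / 10 = 36.4000 / 10 = 3.6400
LCL = X̄̄ − A₂·R̄ = 86.7600 − 0.419 × 3.6400 = 85.2348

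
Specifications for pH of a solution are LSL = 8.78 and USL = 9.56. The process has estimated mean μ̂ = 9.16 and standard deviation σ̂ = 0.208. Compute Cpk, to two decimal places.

0.61

Cpu = (USL − μ̂) / (3σ̂) = (9.56 − 9.16) / (3 × 0.208) = 0.6410; Cpl = (μ̂ − LSL) / (3σ̂) = (9.16 − 8.78) / (3 × 0.208) = 0.6090; Cpk = min(Cpu, Cpl) = 0.6090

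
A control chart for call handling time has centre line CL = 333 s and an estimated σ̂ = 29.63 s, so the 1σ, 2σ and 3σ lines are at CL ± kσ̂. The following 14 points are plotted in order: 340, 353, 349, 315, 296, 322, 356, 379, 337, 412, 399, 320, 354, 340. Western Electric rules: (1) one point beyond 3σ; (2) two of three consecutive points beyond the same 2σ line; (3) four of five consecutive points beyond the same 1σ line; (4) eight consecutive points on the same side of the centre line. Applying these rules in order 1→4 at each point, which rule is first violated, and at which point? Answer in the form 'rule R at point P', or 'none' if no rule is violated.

Zone of each point (C = within 1σ̂, B = 1σ̂–2σ̂, A = 2σ̂–3σ̂, * = beyond 3σ̂; sign = side of CL): 1:+C, 2:+C, 3:+C, 4:-C, 5:-B, 6:-C, 7:+C, 8:+B, 9:+C, 10:+A, 11:+A, 12:-C, 13:+C, 14:+C
Rule 2 (two of three consecutive points beyond the same 2σ limit) is satisfied at point 11.

rule 2 at point 11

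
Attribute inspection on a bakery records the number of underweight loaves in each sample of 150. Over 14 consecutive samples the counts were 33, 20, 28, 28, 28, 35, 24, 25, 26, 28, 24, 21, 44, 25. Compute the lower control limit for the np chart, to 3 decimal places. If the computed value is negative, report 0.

13.512

p̄ = Σdᵢ / (k·n) = 389 / (14 × 150) = 0.18524
LCL = np̄ − 3·√(np̄(1−p̄)) = 27.7857 − 3 × 4.7580 = 13.5117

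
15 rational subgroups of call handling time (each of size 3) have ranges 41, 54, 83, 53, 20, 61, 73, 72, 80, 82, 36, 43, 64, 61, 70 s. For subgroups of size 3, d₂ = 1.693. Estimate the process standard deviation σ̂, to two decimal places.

R̄ = (41 + 54 + 83 + 53 + 20 + 61 + 73 + 72 + 80 + 82 + 36 + 43 + 64 + 61 + 70) / 15 = 59.5333
σ̂ = R̄ / d₂ = 59.5333 / 1.693 = 35.1644

35.16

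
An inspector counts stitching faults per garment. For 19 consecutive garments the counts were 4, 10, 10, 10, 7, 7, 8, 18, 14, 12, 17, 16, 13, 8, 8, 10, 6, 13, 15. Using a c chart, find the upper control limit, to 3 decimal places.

20.720

c̄ = (4 + 10 + 10 + 10 + 7 + 7 + 8 + 18 + 14 + 12 + 17 + 16 + 13 + 8 + 8 + 10 + 6 + 13 + 15) / 19 = 206 / 19 = 10.8421
UCL = c̄ + 3√c̄ = 10.8421 + 3 × √10.8421 = 10.8421 + 3 × 3.2927 = 20.7203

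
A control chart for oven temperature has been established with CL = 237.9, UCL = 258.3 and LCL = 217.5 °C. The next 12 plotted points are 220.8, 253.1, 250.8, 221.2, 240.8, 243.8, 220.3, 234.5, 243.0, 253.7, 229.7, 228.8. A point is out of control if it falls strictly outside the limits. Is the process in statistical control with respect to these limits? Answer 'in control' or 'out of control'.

in control

All 12 points lie within [217.5, 258.3].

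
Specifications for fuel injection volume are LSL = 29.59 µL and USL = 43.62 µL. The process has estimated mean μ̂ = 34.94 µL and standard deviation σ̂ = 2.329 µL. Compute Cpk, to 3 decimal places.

Cpu = (USL − μ̂) / (3σ̂) = (43.62 − 34.94) / (3 × 2.329) = 1.2423; Cpl = (μ̂ − LSL) / (3σ̂) = (34.94 − 29.59) / (3 × 2.329) = 0.7657; Cpk = min(Cpu, Cpl) = 0.7657

0.766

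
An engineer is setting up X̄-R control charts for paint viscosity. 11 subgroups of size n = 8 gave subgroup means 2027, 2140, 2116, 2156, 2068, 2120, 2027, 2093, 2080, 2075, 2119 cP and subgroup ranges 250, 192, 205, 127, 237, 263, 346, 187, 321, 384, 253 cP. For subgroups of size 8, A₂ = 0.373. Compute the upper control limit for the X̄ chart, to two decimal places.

X̄̄ = (2027 + 2140 + 2116 + 2156 + 2068 + 2120 + 2027 + 2093 + 2080 + 2075 + 2119) / 11 = 23021.0000 / 11 = 2092.8182
R̄ = (250 + 192 + 205 + 127 + 237 + 263 + 346 + 187 + 321 + 384 + 253) / 11 = 2765.0000 / 11 = 251.3636
UCL = X̄̄ + A₂·R̄ = 2092.8182 + 0.373 × 251.3636 = 2186.5768

2186.58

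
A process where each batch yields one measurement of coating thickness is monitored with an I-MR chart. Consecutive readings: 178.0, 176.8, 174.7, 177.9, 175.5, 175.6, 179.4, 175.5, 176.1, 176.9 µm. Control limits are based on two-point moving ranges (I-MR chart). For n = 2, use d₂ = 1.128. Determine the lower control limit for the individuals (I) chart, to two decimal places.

171.29

X̄ = (178.0 + 176.8 + 174.7 + 177.9 + 175.5 + 175.6 + 179.4 + 175.5 + 176.1 + 176.9) / 10 = 176.6400
Moving ranges: 1.2, 2.1, 3.2, 2.4, 0.1, 3.8, 3.9, 0.6, 0.8; M̄R̄ = 18.1000 / 9 = 2.0111
LCL = X̄ − 3·M̄R̄/d₂ = 176.6400 − 3 × 2.0111 / 1.128 = 171.2913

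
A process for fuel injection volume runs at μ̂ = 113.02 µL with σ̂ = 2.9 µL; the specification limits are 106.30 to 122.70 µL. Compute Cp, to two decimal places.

Cp = (USL − LSL) / (6σ̂) = (122.70 − 106.30) / (6 × 2.9) = 16.4000 / 17.4000 = 0.9425

0.94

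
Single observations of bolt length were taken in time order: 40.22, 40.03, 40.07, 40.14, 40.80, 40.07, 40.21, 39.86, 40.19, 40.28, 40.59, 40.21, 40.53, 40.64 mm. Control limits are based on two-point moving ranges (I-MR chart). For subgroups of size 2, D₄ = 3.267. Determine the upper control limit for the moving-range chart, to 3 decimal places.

0.935

Moving ranges: 0.19, 0.04, 0.07, 0.66, 0.73, 0.14, 0.35, 0.33, 0.09, 0.31, 0.38, 0.32, 0.11; M̄R̄ = 3.7200 / 13 = 0.2862
UCL_MR = D₄·M̄R̄ = 3.267 × 0.2862 = 0.9349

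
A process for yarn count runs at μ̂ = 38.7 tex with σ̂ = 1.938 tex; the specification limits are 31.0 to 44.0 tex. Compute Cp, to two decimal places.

Cp = (USL − LSL) / (6σ̂) = (44.0 − 31.0) / (6 × 1.938) = 13.0000 / 11.6280 = 1.1180

1.12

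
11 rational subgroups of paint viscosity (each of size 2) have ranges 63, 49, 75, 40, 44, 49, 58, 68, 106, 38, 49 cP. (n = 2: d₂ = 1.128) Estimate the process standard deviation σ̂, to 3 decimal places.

R̄ = (63 + 49 + 75 + 40 + 44 + 49 + 58 + 68 + 106 + 38 + 49) / 11 = 58.0909
σ̂ = R̄ / d₂ = 58.0909 / 1.128 = 51.4990

51.499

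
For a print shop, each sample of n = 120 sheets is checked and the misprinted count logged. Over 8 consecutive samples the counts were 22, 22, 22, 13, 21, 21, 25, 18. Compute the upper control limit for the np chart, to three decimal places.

32.869

p̄ = Σdᵢ / (k·n) = 164 / (8 × 120) = 0.17083
UCL = np̄ + 3·√(np̄(1−p̄)) = 20.5000 + 3 × √(20.5000×0.82917) = 20.5000 + 3 × 4.1229 = 32.8686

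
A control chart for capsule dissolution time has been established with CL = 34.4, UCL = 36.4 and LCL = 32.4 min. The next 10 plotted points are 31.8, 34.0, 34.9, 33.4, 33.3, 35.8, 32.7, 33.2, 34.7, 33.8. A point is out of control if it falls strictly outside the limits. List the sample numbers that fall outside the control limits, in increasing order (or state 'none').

1

Compare each point to [32.4, 36.4]: sample 1 = 31.8 < LCL.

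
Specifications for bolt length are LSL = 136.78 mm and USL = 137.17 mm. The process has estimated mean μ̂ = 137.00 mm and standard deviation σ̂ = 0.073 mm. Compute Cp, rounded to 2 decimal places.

0.89

Cp = (USL − LSL) / (6σ̂) = (137.17 − 136.78) / (6 × 0.073) = 0.3900 / 0.4380 = 0.8904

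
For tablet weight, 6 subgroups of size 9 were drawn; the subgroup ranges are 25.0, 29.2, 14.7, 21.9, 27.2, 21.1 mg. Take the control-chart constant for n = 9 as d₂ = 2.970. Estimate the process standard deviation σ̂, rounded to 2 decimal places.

R̄ = (25.0 + 29.2 + 14.7 + 21.9 + 27.2 + 21.1) / 6 = 23.1833
σ̂ = R̄ / d₂ = 23.1833 / 2.970 = 7.8058

7.81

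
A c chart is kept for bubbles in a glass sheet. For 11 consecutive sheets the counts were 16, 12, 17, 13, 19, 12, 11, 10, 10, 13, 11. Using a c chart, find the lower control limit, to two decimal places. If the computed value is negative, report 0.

c̄ = (16 + 12 + 17 + 13 + 19 + 12 + 11 + 10 + 10 + 13 + 11) / 11 = 144 / 11 = 13.0909
LCL = c̄ − 3√c̄ = 13.0909 − 3 × 3.6181 = 2.2365

2.24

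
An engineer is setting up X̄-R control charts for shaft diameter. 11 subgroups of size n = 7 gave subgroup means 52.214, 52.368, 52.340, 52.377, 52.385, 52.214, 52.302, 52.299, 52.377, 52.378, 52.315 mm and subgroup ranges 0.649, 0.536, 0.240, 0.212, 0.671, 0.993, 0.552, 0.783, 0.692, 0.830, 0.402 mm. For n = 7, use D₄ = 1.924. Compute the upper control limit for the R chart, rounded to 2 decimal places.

R̄ = (0.649 + 0.536 + 0.240 + 0.212 + 0.671 + 0.993 + 0.552 + 0.783 + 0.692 + 0.830 + 0.402) / 11 = 6.5600 / 11 = 0.5964
UCL_R = D₄·R̄ = 1.924 × 0.5964 = 1.1474

1.15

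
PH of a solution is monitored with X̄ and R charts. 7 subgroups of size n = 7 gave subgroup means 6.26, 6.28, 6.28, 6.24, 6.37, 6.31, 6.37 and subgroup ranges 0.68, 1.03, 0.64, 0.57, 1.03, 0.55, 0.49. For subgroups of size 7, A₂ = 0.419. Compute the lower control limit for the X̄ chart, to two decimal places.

6.00

X̄̄ = (6.26 + 6.28 + 6.28 + 6.24 + 6.37 + 6.31 + 6.37) / 7 = 44.1100 / 7 = 6.3014
R̄ = (0.68 + 1.03 + 0.64 + 0.57 + 1.03 + 0.55 + 0.49) / 7 = 4.9900 / 7 = 0.7129
LCL = X̄̄ − A₂·R̄ = 6.3014 − 0.419 × 0.7129 = 6.0027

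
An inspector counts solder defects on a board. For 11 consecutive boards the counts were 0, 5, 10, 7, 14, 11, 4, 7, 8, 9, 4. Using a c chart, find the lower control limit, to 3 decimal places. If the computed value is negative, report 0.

c̄ = (0 + 5 + 10 + 7 + 14 + 11 + 4 + 7 + 8 + 9 + 4) / 11 = 79 / 11 = 7.1818
LCL = c̄ − 3√c̄ = 7.1818 − 3 × 2.6799 = -0.8579 → 0 (cannot be negative)

0.000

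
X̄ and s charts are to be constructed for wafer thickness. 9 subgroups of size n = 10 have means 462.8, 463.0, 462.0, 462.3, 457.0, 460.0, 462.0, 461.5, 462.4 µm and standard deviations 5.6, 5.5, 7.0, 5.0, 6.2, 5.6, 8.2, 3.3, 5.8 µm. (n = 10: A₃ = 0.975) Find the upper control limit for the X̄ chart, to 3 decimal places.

467.099

X̄̄ = (462.8 + 463.0 + 462.0 + 462.3 + 457.0 + 460.0 + 462.0 + 461.5 + 462.4) / 9 = 461.4444
s̄ = (5.6 + 5.5 + 7.0 + 5.0 + 6.2 + 5.6 + 8.2 + 3.3 + 5.8) / 9 = 5.8000
UCL = X̄̄ + A₃·s̄ = 461.4444 + 0.975 × 5.8000 = 467.0994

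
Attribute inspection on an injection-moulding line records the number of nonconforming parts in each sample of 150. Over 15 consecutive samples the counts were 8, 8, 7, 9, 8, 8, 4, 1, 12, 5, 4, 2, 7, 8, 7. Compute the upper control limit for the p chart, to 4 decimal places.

p̄ = Σdᵢ / (k·n) = 98 / (15 × 150) = 0.04356
UCL = p̄ + 3·√(p̄(1−p̄)/n) = 0.04356 + 3 × √(0.04356×0.95644/150) = 0.04356 + 3 × 0.01667 = 0.09355

0.0936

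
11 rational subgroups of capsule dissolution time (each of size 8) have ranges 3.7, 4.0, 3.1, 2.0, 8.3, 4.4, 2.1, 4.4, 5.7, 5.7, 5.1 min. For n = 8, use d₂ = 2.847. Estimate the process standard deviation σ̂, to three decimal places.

R̄ = (3.7 + 4.0 + 3.1 + 2.0 + 8.3 + 4.4 + 2.1 + 4.4 + 5.7 + 5.7 + 5.1) / 11 = 4.4091
σ̂ = R̄ / d₂ = 4.4091 / 2.847 = 1.5487

1.549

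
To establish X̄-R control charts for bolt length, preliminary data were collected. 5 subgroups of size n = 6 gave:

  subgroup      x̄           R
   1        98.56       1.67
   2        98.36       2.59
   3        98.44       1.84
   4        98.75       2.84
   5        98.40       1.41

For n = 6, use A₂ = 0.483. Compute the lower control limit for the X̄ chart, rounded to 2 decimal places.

X̄̄ = (98.56 + 98.36 + 98.44 + 98.75 + 98.40) / 5 = 492.5100 / 5 = 98.5020
R̄ = (1.67 + 2.59 + 1.84 + 2.84 + 1.41) / 5 = 10.3500 / 5 = 2.0700
LCL = X̄̄ − A₂·R̄ = 98.5020 − 0.483 × 2.0700 = 97.5022

97.50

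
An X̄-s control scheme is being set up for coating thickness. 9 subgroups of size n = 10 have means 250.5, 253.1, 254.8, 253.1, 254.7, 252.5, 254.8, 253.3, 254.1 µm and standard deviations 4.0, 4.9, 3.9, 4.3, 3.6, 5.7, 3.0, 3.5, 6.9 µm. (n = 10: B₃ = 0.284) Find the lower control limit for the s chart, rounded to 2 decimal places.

1.26

s̄ = (4.0 + 4.9 + 3.9 + 4.3 + 3.6 + 5.7 + 3.0 + 3.5 + 6.9) / 9 = 4.4222
LCL_s = B₃·s̄ = 0.284 × 4.4222 = 1.2559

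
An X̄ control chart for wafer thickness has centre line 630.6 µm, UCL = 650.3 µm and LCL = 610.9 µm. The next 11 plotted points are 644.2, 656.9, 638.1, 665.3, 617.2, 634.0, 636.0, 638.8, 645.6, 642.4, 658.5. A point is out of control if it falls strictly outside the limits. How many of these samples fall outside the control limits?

3

Compare each point to [610.9, 650.3]: sample 2 = 656.9 > UCL; sample 4 = 665.3 > UCL; sample 11 = 658.5 > UCL.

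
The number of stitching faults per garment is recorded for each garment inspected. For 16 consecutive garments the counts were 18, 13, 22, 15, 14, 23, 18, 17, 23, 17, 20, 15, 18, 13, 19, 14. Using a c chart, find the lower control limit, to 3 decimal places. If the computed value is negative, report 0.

c̄ = (18 + 13 + 22 + 15 + 14 + 23 + 18 + 17 + 23 + 17 + 20 + 15 + 18 + 13 + 19 + 14) / 16 = 279 / 16 = 17.4375
LCL = c̄ − 3√c̄ = 17.4375 − 3 × 4.1758 = 4.9100

4.910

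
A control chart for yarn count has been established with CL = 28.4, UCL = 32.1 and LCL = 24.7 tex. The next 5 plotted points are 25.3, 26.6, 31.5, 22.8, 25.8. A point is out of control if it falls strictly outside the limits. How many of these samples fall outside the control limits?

1

Compare each point to [24.7, 32.1]: sample 4 = 22.8 < LCL.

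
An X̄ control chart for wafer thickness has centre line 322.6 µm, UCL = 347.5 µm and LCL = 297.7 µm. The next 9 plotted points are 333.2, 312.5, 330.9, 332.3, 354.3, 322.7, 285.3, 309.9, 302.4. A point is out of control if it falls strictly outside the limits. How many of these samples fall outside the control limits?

Compare each point to [297.7, 347.5]: sample 5 = 354.3 > UCL; sample 7 = 285.3 < LCL.

2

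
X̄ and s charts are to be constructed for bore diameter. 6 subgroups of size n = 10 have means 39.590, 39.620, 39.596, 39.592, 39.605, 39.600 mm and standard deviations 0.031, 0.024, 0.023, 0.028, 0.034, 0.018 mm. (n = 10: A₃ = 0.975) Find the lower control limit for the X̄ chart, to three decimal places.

X̄̄ = (39.590 + 39.620 + 39.596 + 39.592 + 39.605 + 39.600) / 6 = 39.6005
s̄ = (0.031 + 0.024 + 0.023 + 0.028 + 0.034 + 0.018) / 6 = 0.0263
LCL = X̄̄ − A₃·s̄ = 39.6005 − 0.975 × 0.0263 = 39.5748

39.575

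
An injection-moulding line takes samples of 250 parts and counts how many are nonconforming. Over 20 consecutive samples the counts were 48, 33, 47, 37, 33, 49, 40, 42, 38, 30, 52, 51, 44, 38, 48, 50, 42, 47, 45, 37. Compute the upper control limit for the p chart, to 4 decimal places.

0.2415

p̄ = Σdᵢ / (k·n) = 851 / (20 × 250) = 0.17020
UCL = p̄ + 3·√(p̄(1−p̄)/n) = 0.17020 + 3 × √(0.17020×0.82980/250) = 0.17020 + 3 × 0.02377 = 0.24150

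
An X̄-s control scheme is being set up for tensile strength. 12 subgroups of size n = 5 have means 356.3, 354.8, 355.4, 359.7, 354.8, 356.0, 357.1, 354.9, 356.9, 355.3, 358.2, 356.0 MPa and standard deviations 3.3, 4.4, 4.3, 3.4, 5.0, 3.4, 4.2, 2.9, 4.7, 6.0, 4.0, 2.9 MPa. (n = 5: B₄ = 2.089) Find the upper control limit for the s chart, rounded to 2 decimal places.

8.44

s̄ = (3.3 + 4.4 + 4.3 + 3.4 + 5.0 + 3.4 + 4.2 + 2.9 + 4.7 + 6.0 + 4.0 + 2.9) / 12 = 4.0417
UCL_s = B₄·s̄ = 2.089 × 4.0417 = 8.4430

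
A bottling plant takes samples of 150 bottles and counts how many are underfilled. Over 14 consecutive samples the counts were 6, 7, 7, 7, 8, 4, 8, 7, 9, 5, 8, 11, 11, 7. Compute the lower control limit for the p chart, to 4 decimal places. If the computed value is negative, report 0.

0.0000

p̄ = Σdᵢ / (k·n) = 105 / (14 × 150) = 0.05000
LCL = p̄ − 3·√(p̄(1−p̄)/n) = 0.05000 − 3 × 0.01780 = -0.00339 → 0 (negative, so LCL = 0)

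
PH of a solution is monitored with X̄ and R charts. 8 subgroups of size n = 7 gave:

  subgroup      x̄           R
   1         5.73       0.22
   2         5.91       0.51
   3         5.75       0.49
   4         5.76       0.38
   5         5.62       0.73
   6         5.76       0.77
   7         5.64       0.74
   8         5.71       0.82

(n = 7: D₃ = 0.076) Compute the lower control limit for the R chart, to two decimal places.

0.04

R̄ = (0.22 + 0.51 + 0.49 + 0.38 + 0.73 + 0.77 + 0.74 + 0.82) / 8 = 4.6600 / 8 = 0.5825
LCL_R = D₃·R̄ = 0.076 × 0.5825 = 0.0443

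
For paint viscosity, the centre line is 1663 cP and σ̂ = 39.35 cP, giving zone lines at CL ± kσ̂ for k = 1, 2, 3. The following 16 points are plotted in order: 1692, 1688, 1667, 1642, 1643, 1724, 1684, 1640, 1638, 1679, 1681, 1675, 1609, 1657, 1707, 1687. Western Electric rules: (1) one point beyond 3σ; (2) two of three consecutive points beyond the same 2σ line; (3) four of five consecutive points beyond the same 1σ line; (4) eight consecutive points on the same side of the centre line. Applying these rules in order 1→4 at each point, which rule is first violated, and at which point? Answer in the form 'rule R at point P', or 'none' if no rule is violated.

none

Zone of each point (C = within 1σ̂, B = 1σ̂–2σ̂, A = 2σ̂–3σ̂, * = beyond 3σ̂; sign = side of CL): 1:+C, 2:+C, 3:+C, 4:-C, 5:-C, 6:+B, 7:+C, 8:-C, 9:-C, 10:+C, 11:+C, 12:+C, 13:-B, 14:-C, 15:+B, 16:+C
No rule fires across all 16 points.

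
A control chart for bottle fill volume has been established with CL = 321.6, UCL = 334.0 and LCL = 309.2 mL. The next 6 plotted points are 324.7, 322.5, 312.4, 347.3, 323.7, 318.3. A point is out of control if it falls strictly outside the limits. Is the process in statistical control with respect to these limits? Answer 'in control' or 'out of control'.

out of control

Compare each point to [309.2, 334.0]: sample 4 = 347.3 > UCL.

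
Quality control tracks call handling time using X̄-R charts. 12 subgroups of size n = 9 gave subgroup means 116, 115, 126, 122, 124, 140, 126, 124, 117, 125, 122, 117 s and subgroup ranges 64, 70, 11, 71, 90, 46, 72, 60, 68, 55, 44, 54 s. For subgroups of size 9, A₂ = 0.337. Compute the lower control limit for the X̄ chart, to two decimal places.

103.03

X̄̄ = (116 + 115 + 126 + 122 + 124 + 140 + 126 + 124 + 117 + 125 + 122 + 117) / 12 = 1474.0000 / 12 = 122.8333
R̄ = (64 + 70 + 11 + 71 + 90 + 46 + 72 + 60 + 68 + 55 + 44 + 54) / 12 = 705.0000 / 12 = 58.7500
LCL = X̄̄ − A₂·R̄ = 122.8333 − 0.337 × 58.7500 = 103.0346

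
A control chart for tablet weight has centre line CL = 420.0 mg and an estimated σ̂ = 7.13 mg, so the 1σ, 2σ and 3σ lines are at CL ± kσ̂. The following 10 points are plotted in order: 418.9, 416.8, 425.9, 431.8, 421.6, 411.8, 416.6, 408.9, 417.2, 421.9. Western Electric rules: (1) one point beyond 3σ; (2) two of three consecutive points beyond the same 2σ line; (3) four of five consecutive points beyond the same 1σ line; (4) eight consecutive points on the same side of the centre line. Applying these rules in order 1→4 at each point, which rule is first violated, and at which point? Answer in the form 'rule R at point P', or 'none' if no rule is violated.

none

Zone of each point (C = within 1σ̂, B = 1σ̂–2σ̂, A = 2σ̂–3σ̂, * = beyond 3σ̂; sign = side of CL): 1:-C, 2:-C, 3:+C, 4:+B, 5:+C, 6:-B, 7:-C, 8:-B, 9:-C, 10:+C
No rule fires across all 10 points.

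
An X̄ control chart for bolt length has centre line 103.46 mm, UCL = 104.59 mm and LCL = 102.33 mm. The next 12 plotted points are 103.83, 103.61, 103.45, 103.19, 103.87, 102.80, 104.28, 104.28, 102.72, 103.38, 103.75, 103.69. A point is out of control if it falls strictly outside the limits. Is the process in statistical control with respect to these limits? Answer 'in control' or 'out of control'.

All 12 points lie within [102.33, 104.59].

in control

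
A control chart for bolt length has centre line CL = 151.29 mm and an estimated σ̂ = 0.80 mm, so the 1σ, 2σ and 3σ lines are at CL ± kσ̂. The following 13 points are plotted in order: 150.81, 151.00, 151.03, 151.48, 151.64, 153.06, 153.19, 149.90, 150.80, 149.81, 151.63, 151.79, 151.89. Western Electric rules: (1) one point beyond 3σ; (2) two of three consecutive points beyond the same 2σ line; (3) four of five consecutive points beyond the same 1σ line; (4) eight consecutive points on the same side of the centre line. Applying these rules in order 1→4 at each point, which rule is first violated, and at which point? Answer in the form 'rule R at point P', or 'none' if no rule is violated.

rule 2 at point 7

Zone of each point (C = within 1σ̂, B = 1σ̂–2σ̂, A = 2σ̂–3σ̂, * = beyond 3σ̂; sign = side of CL): 1:-C, 2:-C, 3:-C, 4:+C, 5:+C, 6:+A, 7:+A, 8:-B, 9:-C, 10:-B, 11:+C, 12:+C, 13:+C
Rule 2 (two of three consecutive points beyond the same 2σ limit) is satisfied at point 7.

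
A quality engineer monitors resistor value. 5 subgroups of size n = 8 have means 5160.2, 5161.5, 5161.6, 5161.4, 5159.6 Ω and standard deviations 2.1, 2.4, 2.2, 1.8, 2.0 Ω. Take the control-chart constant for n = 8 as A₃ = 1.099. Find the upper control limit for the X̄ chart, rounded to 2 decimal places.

X̄̄ = (5160.2 + 5161.5 + 5161.6 + 5161.4 + 5159.6) / 5 = 5160.8600
s̄ = (2.1 + 2.4 + 2.2 + 1.8 + 2.0) / 5 = 2.1000
UCL = X̄̄ + A₃·s̄ = 5160.8600 + 1.099 × 2.1000 = 5163.1679

5163.17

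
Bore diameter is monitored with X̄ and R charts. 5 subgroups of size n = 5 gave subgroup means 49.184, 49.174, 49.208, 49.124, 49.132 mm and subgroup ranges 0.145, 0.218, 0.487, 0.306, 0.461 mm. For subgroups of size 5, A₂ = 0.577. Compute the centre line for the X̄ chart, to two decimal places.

49.16

X̄̄ = (49.184 + 49.174 + 49.208 + 49.124 + 49.132) / 5 = 245.8220 / 5 = 49.1644
CL = X̄̄ = 49.1644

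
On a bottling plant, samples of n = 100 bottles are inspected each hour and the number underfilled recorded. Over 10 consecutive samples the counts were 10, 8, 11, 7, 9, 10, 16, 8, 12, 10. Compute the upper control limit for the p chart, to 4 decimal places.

0.1914

p̄ = Σdᵢ / (k·n) = 101 / (10 × 100) = 0.10100
UCL = p̄ + 3·√(p̄(1−p̄)/n) = 0.10100 + 3 × √(0.10100×0.89900/100) = 0.10100 + 3 × 0.03013 = 0.19140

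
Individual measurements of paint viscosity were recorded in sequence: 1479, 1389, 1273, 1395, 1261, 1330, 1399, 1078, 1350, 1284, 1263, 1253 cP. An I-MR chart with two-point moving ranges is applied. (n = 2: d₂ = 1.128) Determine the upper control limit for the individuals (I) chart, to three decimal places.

1624.729

X̄ = (1479 + 1389 + 1273 + 1395 + 1261 + 1330 + 1399 + 1078 + 1350 + 1284 + 1263 + 1253) / 12 = 1312.8333
Moving ranges: 90, 116, 122, 134, 69, 69, 321, 272, 66, 21, 10; M̄R̄ = 1290.0000 / 11 = 117.2727
UCL = X̄ + 3·M̄R̄/d₂ = 1312.8333 + 3 × 117.2727 / 1.128 = 1624.7289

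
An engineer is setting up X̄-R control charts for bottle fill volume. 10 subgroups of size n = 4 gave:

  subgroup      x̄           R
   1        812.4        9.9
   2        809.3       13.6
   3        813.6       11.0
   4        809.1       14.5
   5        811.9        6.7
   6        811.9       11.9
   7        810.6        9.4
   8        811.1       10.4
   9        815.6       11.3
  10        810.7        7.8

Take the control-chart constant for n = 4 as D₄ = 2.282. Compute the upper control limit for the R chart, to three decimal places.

R̄ = (9.9 + 13.6 + 11.0 + 14.5 + 6.7 + 11.9 + 9.4 + 10.4 + 11.3 + 7.8) / 10 = 106.5000 / 10 = 10.6500
UCL_R = D₄·R̄ = 2.282 × 10.6500 = 24.3033

24.303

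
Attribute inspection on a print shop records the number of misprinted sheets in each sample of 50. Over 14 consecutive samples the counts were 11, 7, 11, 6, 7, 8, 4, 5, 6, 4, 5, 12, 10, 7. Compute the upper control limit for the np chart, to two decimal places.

p̄ = Σdᵢ / (k·n) = 103 / (14 × 50) = 0.14714
UCL = np̄ + 3·√(np̄(1−p̄)) = 7.3571 + 3 × √(7.3571×0.85286) = 7.3571 + 3 × 2.5049 = 14.8719

14.87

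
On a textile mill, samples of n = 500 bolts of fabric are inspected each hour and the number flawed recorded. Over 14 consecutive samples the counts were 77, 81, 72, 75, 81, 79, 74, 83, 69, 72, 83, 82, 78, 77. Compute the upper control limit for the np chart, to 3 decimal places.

p̄ = Σdᵢ / (k·n) = 1083 / (14 × 500) = 0.15471
UCL = np̄ + 3·√(np̄(1−p̄)) = 77.3571 + 3 × √(77.3571×0.84529) = 77.3571 + 3 × 8.0863 = 101.6162

101.616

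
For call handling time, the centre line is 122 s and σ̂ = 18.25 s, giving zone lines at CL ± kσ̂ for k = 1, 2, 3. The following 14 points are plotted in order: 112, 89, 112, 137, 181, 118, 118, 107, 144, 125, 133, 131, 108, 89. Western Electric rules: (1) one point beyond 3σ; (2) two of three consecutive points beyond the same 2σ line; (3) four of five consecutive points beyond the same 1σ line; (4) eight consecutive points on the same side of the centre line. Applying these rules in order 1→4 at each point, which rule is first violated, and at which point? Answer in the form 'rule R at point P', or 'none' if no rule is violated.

Zone of each point (C = within 1σ̂, B = 1σ̂–2σ̂, A = 2σ̂–3σ̂, * = beyond 3σ̂; sign = side of CL): 1:-C, 2:-B, 3:-C, 4:+C, 5:+*, 6:-C, 7:-C, 8:-C, 9:+B, 10:+C, 11:+C, 12:+C, 13:-C, 14:-B
Rule 1 (one point beyond the 3σ limits) is satisfied at point 5.

rule 1 at point 5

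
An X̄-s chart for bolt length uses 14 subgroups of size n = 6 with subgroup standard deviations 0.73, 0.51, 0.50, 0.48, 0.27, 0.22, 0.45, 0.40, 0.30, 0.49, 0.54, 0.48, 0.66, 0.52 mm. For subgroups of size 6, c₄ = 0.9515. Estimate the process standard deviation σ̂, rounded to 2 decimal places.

s̄ = (0.73 + 0.51 + 0.50 + 0.48 + 0.27 + 0.22 + 0.45 + 0.40 + 0.30 + 0.49 + 0.54 + 0.48 + 0.66 + 0.52) / 14 = 0.4679
σ̂ = s̄ / c₄ = 0.4679 / 0.9515 = 0.4917

0.49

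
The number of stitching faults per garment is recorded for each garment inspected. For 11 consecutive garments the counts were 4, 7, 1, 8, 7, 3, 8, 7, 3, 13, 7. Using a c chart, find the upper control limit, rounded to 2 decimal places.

c̄ = (4 + 7 + 1 + 8 + 7 + 3 + 8 + 7 + 3 + 13 + 7) / 11 = 68 / 11 = 6.1818
UCL = c̄ + 3√c̄ = 6.1818 + 3 × √6.1818 = 6.1818 + 3 × 2.4863 = 13.6408

13.64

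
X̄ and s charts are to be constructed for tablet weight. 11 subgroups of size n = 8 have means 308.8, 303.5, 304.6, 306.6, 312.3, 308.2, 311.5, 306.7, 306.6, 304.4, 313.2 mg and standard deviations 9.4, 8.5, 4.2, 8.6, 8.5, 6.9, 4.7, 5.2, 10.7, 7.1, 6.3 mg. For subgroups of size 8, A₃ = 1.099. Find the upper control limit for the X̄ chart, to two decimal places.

X̄̄ = (308.8 + 303.5 + 304.6 + 306.6 + 312.3 + 308.2 + 311.5 + 306.7 + 306.6 + 304.4 + 313.2) / 11 = 307.8545
s̄ = (9.4 + 8.5 + 4.2 + 8.6 + 8.5 + 6.9 + 4.7 + 5.2 + 10.7 + 7.1 + 6.3) / 11 = 7.2818
UCL = X̄̄ + A₃·s̄ = 307.8545 + 1.099 × 7.2818 = 315.8573

315.86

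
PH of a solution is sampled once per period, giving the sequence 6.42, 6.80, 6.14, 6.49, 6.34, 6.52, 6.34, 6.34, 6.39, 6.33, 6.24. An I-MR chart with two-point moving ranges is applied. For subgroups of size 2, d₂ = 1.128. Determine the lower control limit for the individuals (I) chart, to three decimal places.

X̄ = (6.42 + 6.80 + 6.14 + 6.49 + 6.34 + 6.52 + 6.34 + 6.34 + 6.39 + 6.33 + 6.24) / 11 = 6.3955
Moving ranges: 0.38, 0.66, 0.35, 0.15, 0.18, 0.18, 0.00, 0.05, 0.06, 0.09; M̄R̄ = 2.1000 / 10 = 0.2100
LCL = X̄ − 3·M̄R̄/d₂ = 6.3955 − 3 × 0.2100 / 1.128 = 5.8369

5.837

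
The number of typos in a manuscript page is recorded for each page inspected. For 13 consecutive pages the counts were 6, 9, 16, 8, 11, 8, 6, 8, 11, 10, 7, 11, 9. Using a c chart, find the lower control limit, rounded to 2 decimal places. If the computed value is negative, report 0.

c̄ = (6 + 9 + 16 + 8 + 11 + 8 + 6 + 8 + 11 + 10 + 7 + 11 + 9) / 13 = 120 / 13 = 9.2308
LCL = c̄ − 3√c̄ = 9.2308 − 3 × 3.0382 = 0.1161

0.12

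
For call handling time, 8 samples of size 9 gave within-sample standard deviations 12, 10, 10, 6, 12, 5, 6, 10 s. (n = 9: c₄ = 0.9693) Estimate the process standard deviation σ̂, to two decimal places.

s̄ = (12 + 10 + 10 + 6 + 12 + 5 + 6 + 10) / 8 = 8.8750
σ̂ = s̄ / c₄ = 8.8750 / 0.9693 = 9.1561

9.16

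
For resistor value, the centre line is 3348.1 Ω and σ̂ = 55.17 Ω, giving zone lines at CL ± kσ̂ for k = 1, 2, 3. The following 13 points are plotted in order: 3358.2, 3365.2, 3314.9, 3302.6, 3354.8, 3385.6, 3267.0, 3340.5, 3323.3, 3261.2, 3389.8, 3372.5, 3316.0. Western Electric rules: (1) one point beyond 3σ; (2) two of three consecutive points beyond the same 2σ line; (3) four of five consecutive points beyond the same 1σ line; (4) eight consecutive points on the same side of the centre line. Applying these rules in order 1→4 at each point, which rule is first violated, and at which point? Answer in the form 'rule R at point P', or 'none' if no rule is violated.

Zone of each point (C = within 1σ̂, B = 1σ̂–2σ̂, A = 2σ̂–3σ̂, * = beyond 3σ̂; sign = side of CL): 1:+C, 2:+C, 3:-C, 4:-C, 5:+C, 6:+C, 7:-B, 8:-C, 9:-C, 10:-B, 11:+C, 12:+C, 13:-C
No rule fires across all 13 points.

none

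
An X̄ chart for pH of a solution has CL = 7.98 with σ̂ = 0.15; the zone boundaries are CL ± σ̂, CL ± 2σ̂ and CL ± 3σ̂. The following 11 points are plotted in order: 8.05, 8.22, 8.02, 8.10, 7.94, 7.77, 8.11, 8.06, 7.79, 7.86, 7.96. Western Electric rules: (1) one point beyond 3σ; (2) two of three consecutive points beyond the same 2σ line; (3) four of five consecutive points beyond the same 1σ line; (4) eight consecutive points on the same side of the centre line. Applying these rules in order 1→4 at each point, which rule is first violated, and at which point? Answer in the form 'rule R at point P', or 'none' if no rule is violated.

none

Zone of each point (C = within 1σ̂, B = 1σ̂–2σ̂, A = 2σ̂–3σ̂, * = beyond 3σ̂; sign = side of CL): 1:+C, 2:+B, 3:+C, 4:+C, 5:-C, 6:-B, 7:+C, 8:+C, 9:-B, 10:-C, 11:-C
No rule fires across all 11 points.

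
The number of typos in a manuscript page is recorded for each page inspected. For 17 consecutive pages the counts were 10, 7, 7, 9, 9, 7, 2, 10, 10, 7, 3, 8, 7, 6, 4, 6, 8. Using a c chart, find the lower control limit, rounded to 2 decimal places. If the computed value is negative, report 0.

0.00

c̄ = (10 + 7 + 7 + 9 + 9 + 7 + 2 + 10 + 10 + 7 + 3 + 8 + 7 + 6 + 4 + 6 + 8) / 17 = 120 / 17 = 7.0588
LCL = c̄ − 3√c̄ = 7.0588 − 3 × 2.6568 = -0.9117 → 0 (cannot be negative)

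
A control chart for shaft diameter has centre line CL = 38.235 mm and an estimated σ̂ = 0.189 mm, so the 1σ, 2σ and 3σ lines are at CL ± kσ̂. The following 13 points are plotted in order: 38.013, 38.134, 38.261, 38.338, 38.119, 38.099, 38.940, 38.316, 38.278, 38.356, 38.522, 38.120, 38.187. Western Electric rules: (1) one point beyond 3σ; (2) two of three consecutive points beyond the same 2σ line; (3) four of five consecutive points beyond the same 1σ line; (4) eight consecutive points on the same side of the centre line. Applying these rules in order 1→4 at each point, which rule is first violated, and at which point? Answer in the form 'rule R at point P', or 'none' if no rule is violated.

Zone of each point (C = within 1σ̂, B = 1σ̂–2σ̂, A = 2σ̂–3σ̂, * = beyond 3σ̂; sign = side of CL): 1:-B, 2:-C, 3:+C, 4:+C, 5:-C, 6:-C, 7:+*, 8:+C, 9:+C, 10:+C, 11:+B, 12:-C, 13:-C
Rule 1 (one point beyond the 3σ limits) is satisfied at point 7.

rule 1 at point 7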